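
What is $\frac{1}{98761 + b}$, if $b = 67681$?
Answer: $\frac{1}{166442} \approx 6.0081 \cdot 10^{-6}$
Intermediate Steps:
$\frac{1}{98761 + b} = \frac{1}{98761 + 67681} = \frac{1}{166442}$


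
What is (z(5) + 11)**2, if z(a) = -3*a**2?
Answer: 4096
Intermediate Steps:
(z(5) + 11)**2 = (-3*5**2 + 11)**2 = (-3*25 + 11)**2 = (-75 + 11)**2 = (-64)**2 = 4096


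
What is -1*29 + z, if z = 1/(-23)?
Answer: -668/23 ≈ -29.043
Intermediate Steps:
z = -1/23 ≈ -0.043478
-1*29 + z = -1*29 - 1/23 = -29 - 1/23 = -668/23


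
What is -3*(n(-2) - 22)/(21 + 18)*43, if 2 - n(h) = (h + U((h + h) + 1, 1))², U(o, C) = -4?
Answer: 2408/13 ≈ 185.23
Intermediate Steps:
n(h) = 2 - (-4 + h)² (n(h) = 2 - (h - 4)² = 2 - (-4 + h)²)
-3*(n(-2) - 22)/(21 + 18)*43 = -3*((2 - (-4 - 2)²) - 22)/(21 + 18)*43 = -3*((2 - 1*(-6)²) - 22)/39*43 = -3*((2 - 1*36) - 22)/39*43 = -3*((2 - 36) - 22)/39*43 = -3*(-34 - 22)/39*43 = -(-168)/39*43 = -3*(-56/39)*43 = (56/13)*43 = 2408/13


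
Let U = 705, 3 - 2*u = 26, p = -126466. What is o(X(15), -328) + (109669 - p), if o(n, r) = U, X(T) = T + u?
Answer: 236840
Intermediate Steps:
u = -23/2 (u = 3/2 - ½*26 = 3/2 - 13 = -23/2 ≈ -11.500)
X(T) = -23/2 + T (X(T) = T - 23/2 = -23/2 + T)
o(n, r) = 705
o(X(15), -328) + (109669 - p) = 705 + (109669 - 1*(-126466)) = 705 + (109669 + 126466) = 705 + 236135 = 236840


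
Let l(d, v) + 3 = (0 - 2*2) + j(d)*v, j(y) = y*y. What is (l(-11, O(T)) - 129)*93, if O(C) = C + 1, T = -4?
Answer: -46407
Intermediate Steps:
j(y) = y**2
O(C) = 1 + C
l(d, v) = -7 + v*d**2 (l(d, v) = -3 + ((0 - 2*2) + d**2*v) = -3 + ((0 - 4) + v*d**2) = -3 + (-4 + v*d**2) = -7 + v*d**2)
(l(-11, O(T)) - 129)*93 = ((-7 + (1 - 4)*(-11)**2) - 129)*93 = ((-7 - 3*121) - 129)*93 = ((-7 - 363) - 129)*93 = (-370 - 129)*93 = -499*93 = -46407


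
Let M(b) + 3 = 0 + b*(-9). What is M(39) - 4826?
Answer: -5180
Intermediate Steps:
M(b) = -3 - 9*b (M(b) = -3 + (0 + b*(-9)) = -3 + (0 - 9*b) = -3 - 9*b)
M(39) - 4826 = (-3 - 9*39) - 4826 = (-3 - 351) - 4826 = -354 - 4826 = -5180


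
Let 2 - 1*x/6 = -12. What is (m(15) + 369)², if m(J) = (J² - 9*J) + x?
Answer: 294849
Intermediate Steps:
x = 84 (x = 12 - 6*(-12) = 12 + 72 = 84)
m(J) = 84 + J² - 9*J (m(J) = (J² - 9*J) + 84 = 84 + J² - 9*J)
(m(15) + 369)² = ((84 + 15² - 9*15) + 369)² = ((84 + 225 - 135) + 369)² = (174 + 369)² = 543² = 294849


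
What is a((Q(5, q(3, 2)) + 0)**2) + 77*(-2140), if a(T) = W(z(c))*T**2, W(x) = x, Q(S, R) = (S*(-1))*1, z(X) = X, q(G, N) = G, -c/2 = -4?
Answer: -159780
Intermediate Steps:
c = 8 (c = -2*(-4) = 8)
Q(S, R) = -S (Q(S, R) = -S*1 = -S)
a(T) = 8*T**2
a((Q(5, q(3, 2)) + 0)**2) + 77*(-2140) = 8*((-1*5 + 0)**2)**2 + 77*(-2140) = 8*((-5 + 0)**2)**2 - 164780 = 8*((-5)**2)**2 - 164780 = 8*25**2 - 164780 = 8*625 - 164780 = 5000 - 164780 = -159780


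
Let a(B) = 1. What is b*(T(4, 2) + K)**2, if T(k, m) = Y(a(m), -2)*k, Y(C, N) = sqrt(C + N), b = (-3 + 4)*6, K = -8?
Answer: 288 - 384*I ≈ 288.0 - 384.0*I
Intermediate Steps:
b = 6 (b = 1*6 = 6)
T(k, m) = I*k (T(k, m) = sqrt(1 - 2)*k = sqrt(-1)*k = I*k)
b*(T(4, 2) + K)**2 = 6*(I*4 - 8)**2 = 6*(4*I - 8)**2 = 6*(-8 + 4*I)**2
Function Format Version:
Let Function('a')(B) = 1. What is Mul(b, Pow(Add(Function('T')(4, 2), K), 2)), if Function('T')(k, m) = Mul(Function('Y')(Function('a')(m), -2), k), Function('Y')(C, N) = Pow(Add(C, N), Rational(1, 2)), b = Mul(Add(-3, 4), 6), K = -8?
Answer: Add(288, Mul(-384, I)) ≈ Add(288.00, Mul(-384.00, I))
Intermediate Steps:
b = 6 (b = Mul(1, 6) = 6)
Function('T')(k, m) = Mul(I, k) (Function('T')(k, m) = Mul(Pow(Add(1, -2), Rational(1, 2)), k) = Mul(Pow(-1, Rational(1, 2)), k) = Mul(I, k))
Mul(b, Pow(Add(Function('T')(4, 2), K), 2)) = Mul(6, Pow(Add(Mul(I, 4), -8), 2)) = Mul(6, Pow(Add(Mul(4, I), -8), 2)) = Mul(6, Pow(Add(-8, Mul(4, I)), 2))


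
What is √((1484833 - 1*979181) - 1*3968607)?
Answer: I*√3462955 ≈ 1860.9*I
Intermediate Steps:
√((1484833 - 1*979181) - 1*3968607) = √((1484833 - 979181) - 3968607) = √(505652 - 3968607) = √(-3462955) = I*√3462955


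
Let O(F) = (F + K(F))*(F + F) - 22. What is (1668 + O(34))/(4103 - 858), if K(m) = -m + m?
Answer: 3958/3245 ≈ 1.2197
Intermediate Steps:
K(m) = 0
O(F) = -22 + 2*F² (O(F) = (F + 0)*(F + F) - 22 = F*(2*F) - 22 = 2*F² - 22 = -22 + 2*F²)
(1668 + O(34))/(4103 - 858) = (1668 + (-22 + 2*34²))/(4103 - 858) = (1668 + (-22 + 2*1156))/3245 = (1668 + (-22 + 2312))*(1/3245) = (1668 + 2290)*(1/3245) = 3958*(1/3245) = 3958/3245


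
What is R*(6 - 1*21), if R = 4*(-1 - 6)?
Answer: 420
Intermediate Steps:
R = -28 (R = 4*(-7) = -28)
R*(6 - 1*21) = -28*(6 - 1*21) = -28*(6 - 21) = -28*(-15) = 420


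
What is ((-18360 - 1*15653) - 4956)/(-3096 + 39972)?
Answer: -5567/5268 ≈ -1.0568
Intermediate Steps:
((-18360 - 1*15653) - 4956)/(-3096 + 39972) = ((-18360 - 15653) - 4956)/36876 = (-34013 - 4956)*(1/36876) = -38969*1/36876 = -5567/5268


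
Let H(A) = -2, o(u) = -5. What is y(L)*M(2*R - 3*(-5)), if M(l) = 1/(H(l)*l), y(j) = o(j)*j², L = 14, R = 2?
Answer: 490/19 ≈ 25.789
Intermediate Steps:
y(j) = -5*j²
M(l) = -1/(2*l) (M(l) = 1/(-2*l) = -1/(2*l))
y(L)*M(2*R - 3*(-5)) = (-5*14²)*(-1/(2*(2*2 - 3*(-5)))) = (-5*196)*(-1/(2*(4 + 15))) = -(-490)/19 = -980*(-1/38) = 490/19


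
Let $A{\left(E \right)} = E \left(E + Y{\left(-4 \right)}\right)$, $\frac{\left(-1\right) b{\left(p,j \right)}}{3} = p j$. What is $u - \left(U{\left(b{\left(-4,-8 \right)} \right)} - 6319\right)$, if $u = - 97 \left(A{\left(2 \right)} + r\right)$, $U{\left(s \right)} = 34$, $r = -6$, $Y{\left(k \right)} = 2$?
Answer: $6091$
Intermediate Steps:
$b{\left(p,j \right)} = - 3 j p$ ($b{\left(p,j \right)} = - 3 p j = - 3 j p$)
$A{\left(E \right)} = E \left(2 + E\right)$ ($A{\left(E \right)} = E \left(E + 2\right) = E \left(2 + E\right)$)
$u = -194$ ($u = - 97 \left(2 \left(2 + 2\right) - 6\right) = - 97 \left(2 \cdot 4 - 6\right) = - 97 \left(8 - 6\right) = \left(-97\right) 2 = -194$)
$u - \left(U{\left(b{\left(-4,-8 \right)} \right)} - 6319\right) = -194 - \left(34 - 6319\right) = -194 - -6285 = -194 + 6285 = 6091$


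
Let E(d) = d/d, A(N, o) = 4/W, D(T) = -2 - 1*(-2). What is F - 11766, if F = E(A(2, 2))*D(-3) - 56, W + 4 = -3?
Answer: -11822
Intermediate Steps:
W = -7 (W = -4 - 3 = -7)
D(T) = 0 (D(T) = -2 + 2 = 0)
A(N, o) = -4/7 (A(N, o) = 4/(-7) = 4*(-⅐) = -4/7)
E(d) = 1
F = -56 (F = 1*0 - 56 = 0 - 56 = -56)
F - 11766 = -56 - 11766 = -11822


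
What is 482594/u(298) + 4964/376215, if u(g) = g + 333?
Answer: 181562233994/237391665 ≈ 764.82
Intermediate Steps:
u(g) = 333 + g
482594/u(298) + 4964/376215 = 482594/(333 + 298) + 4964/376215 = 482594/631 + 4964*(1/376215) = 482594*(1/631) + 4964/376215 = 482594/631 + 4964/376215 = 181562233994/237391665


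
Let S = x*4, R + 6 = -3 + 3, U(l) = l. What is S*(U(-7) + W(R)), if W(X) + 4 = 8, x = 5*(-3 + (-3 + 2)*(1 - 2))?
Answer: 120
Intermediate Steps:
x = -10 (x = 5*(-3 - 1*(-1)) = 5*(-3 + 1) = 5*(-2) = -10)
R = -6 (R = -6 + (-3 + 3) = -6 + 0 = -6)
W(X) = 4 (W(X) = -4 + 8 = 4)
S = -40 (S = -10*4 = -40)
S*(U(-7) + W(R)) = -40*(-7 + 4) = -40*(-3) = 120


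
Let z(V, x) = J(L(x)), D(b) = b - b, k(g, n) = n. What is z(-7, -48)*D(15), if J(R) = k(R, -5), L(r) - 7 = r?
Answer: 0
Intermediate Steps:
L(r) = 7 + r
D(b) = 0
J(R) = -5
z(V, x) = -5
z(-7, -48)*D(15) = -5*0 = 0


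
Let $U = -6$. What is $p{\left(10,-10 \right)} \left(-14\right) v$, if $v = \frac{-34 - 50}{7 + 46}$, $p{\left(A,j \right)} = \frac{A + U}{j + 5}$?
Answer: $- \frac{4704}{265} \approx -17.751$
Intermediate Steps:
$p{\left(A,j \right)} = \frac{-6 + A}{5 + j}$ ($p{\left(A,j \right)} = \frac{A - 6}{j + 5} = \frac{-6 + A}{5 + j}$)
$v = - \frac{84}{53} \approx -1.5849$
$p{\left(10,-10 \right)} \left(-14\right) v = \frac{-6 + 10}{5 - 10} \left(-14\right) \left(- \frac{84}{53}\right) = \frac{1}{-5} \cdot 4 \left(-14\right) \left(- \frac{84}{53}\right) = \left(- \frac{1}{5}\right) 4 \left(-14\right) \left(- \frac{84}{53}\right) = \left(- \frac{4}{5}\right) \left(-14\right) \left(- \frac{84}{53}\right) = \frac{56}{5} \left(- \frac{84}{53}\right) = - \frac{4704}{265}$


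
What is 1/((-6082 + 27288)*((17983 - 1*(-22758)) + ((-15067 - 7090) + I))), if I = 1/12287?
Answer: 12287/4842212160454 ≈ 2.5375e-9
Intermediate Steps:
I = 1/12287 ≈ 8.1387e-5
1/((-6082 + 27288)*((17983 - 1*(-22758)) + ((-15067 - 7090) + I))) = 1/((-6082 + 27288)*((17983 - 1*(-22758)) + ((-15067 - 7090) + 1/12287))) = 1/(21206*((17983 + 22758) + (-22157 + 1/12287))) = 1/(21206*(40741 - 272243058/12287)) = 1/(21206*(228341609/12287)) = 1/(4842212160454/12287) = 12287/4842212160454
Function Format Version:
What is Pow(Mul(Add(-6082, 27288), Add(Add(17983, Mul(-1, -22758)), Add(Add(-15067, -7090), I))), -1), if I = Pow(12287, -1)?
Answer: Rational(12287, 4842212160454) ≈ 2.5375e-9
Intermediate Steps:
I = Rational(1, 12287) ≈ 8.1387e-5
Pow(Mul(Add(-6082, 27288), Add(Add(17983, Mul(-1, -22758)), Add(Add(-15067, -7090), I))), -1) = Pow(Mul(Add(-6082, 27288), Add(Add(17983, Mul(-1, -22758)), Add(Add(-15067, -7090), Rational(1, 12287)))), -1) = Pow(Mul(21206, Add(Add(17983, 22758), Add(-22157, Rational(1, 12287)))), -1) = Pow(Mul(21206, Add(40741, Rational(-272243058, 12287))), -1) = Pow(Mul(21206, Rational(228341609, 12287)), -1) = Pow(Rational(4842212160454, 12287), -1) = Rational(12287, 4842212160454)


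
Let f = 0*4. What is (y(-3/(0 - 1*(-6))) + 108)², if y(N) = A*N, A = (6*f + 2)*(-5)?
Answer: 12769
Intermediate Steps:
f = 0
A = -10 (A = (6*0 + 2)*(-5) = (0 + 2)*(-5) = 2*(-5) = -10)
y(N) = -10*N
(y(-3/(0 - 1*(-6))) + 108)² = (-(-30)/(0 - 1*(-6)) + 108)² = (-(-30)/(0 + 6) + 108)² = (-(-30)/6 + 108)² = (-10*(-½) + 108)² = (5 + 108)² = 113² = 12769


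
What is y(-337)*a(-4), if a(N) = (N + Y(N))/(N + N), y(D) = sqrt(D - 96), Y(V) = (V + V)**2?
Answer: -15*I*sqrt(433)/2 ≈ -156.06*I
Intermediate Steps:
Y(V) = 4*V**2 (Y(V) = (2*V)**2 = 4*V**2)
y(D) = sqrt(-96 + D)
a(N) = (N + 4*N**2)/(2*N) (a(N) = (N + 4*N**2)/(N + N) = (N + 4*N**2)/((2*N)) = (N + 4*N**2)*(1/(2*N)) = (N + 4*N**2)/(2*N))
y(-337)*a(-4) = sqrt(-96 - 337)*(1/2 + 2*(-4)) = sqrt(-433)*(1/2 - 8) = (I*sqrt(433))*(-15/2) = -15*I*sqrt(433)/2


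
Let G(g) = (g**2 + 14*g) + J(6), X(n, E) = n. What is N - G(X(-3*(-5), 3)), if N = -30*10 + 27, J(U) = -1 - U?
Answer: -701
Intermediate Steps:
G(g) = -7 + g**2 + 14*g (G(g) = (g**2 + 14*g) + (-1 - 1*6) = (g**2 + 14*g) + (-1 - 6) = (g**2 + 14*g) - 7 = -7 + g**2 + 14*g)
N = -273 (N = -300 + 27 = -273)
N - G(X(-3*(-5), 3)) = -273 - (-7 + (-3*(-5))**2 + 14*(-3*(-5))) = -273 - (-7 + 15**2 + 14*15) = -273 - (-7 + 225 + 210) = -273 - 1*428 = -273 - 428 = -701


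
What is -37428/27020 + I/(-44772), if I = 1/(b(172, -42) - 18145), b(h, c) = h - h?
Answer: -43437222559/31358174484 ≈ -1.3852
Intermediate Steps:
b(h, c) = 0
I = -1/18145 (I = 1/(0 - 18145) = 1/(-18145) = -1/18145 ≈ -5.5112e-5)
-37428/27020 + I/(-44772) = -37428/27020 - 1/18145/(-44772) = -37428*1/27020 - 1/18145*(-1/44772) = -9357/6755 + 1/812387940 = -43437222559/31358174484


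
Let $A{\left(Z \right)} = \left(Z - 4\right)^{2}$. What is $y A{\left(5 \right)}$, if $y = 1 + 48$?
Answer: $49$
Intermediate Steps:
$y = 49$
$A{\left(Z \right)} = \left(-4 + Z\right)^{2}$
$y A{\left(5 \right)} = 49 \left(-4 + 5\right)^{2} = 49 \cdot 1^{2} = 49 \cdot 1 = 49$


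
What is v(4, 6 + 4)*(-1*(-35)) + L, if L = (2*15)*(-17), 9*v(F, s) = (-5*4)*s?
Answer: -11590/9 ≈ -1287.8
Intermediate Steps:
v(F, s) = -20*s/9 (v(F, s) = ((-5*4)*s)/9 = (-20*s)/9 = -20*s/9)
L = -510 (L = 30*(-17) = -510)
v(4, 6 + 4)*(-1*(-35)) + L = (-20*(6 + 4)/9)*(-1*(-35)) - 510 = -20/9*10*35 - 510 = -200/9*35 - 510 = -7000/9 - 510 = -11590/9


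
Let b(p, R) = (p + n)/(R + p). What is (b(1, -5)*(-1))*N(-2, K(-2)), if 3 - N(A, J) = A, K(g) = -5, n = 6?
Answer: 35/4 ≈ 8.7500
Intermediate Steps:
N(A, J) = 3 - A
b(p, R) = (6 + p)/(R + p) (b(p, R) = (p + 6)/(R + p) = (6 + p)/(R + p))
(b(1, -5)*(-1))*N(-2, K(-2)) = (((6 + 1)/(-5 + 1))*(-1))*(3 - 1*(-2)) = ((7/(-4))*(-1))*(3 + 2) = (-¼*7*(-1))*5 = -7/4*(-1)*5 = (7/4)*5 = 35/4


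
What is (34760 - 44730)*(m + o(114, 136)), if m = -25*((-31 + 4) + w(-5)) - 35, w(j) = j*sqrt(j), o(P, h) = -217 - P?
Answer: -3080730 - 1246250*I*sqrt(5) ≈ -3.0807e+6 - 2.7867e+6*I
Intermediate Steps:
w(j) = j**(3/2)
m = 640 + 125*I*sqrt(5) (m = -25*((-31 + 4) + (-5)**(3/2)) - 35 = -25*(-27 - 5*I*sqrt(5)) - 35 = (675 + 125*I*sqrt(5)) - 35 = 640 + 125*I*sqrt(5) ≈ 640.0 + 279.51*I)
(34760 - 44730)*(m + o(114, 136)) = (34760 - 44730)*((640 + 125*I*sqrt(5)) + (-217 - 1*114)) = -9970*((640 + 125*I*sqrt(5)) + (-217 - 114)) = -9970*((640 + 125*I*sqrt(5)) - 331) = -9970*(309 + 125*I*sqrt(5)) = -3080730 - 1246250*I*sqrt(5)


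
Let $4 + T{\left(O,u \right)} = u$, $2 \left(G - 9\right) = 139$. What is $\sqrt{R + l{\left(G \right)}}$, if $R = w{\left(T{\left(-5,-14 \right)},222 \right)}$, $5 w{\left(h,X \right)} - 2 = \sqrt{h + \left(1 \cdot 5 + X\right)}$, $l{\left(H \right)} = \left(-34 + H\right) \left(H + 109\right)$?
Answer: $\frac{\sqrt{834415 + 20 \sqrt{209}}}{10} \approx 91.362$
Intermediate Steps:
$G = \frac{157}{2}$ ($G = 9 + \frac{1}{2} \cdot 139 = 9 + \frac{139}{2} = \frac{157}{2} \approx 78.5$)
$T{\left(O,u \right)} = -4 + u$
$l{\left(H \right)} = \left(-34 + H\right) \left(109 + H\right)$
$w{\left(h,X \right)} = \frac{2}{5} + \frac{\sqrt{5 + X + h}}{5}$ ($w{\left(h,X \right)} = \frac{2}{5} + \frac{\sqrt{h + \left(1 \cdot 5 + X\right)}}{5} = \frac{2}{5} + \frac{\sqrt{h + \left(5 + X\right)}}{5} = \frac{2}{5} + \frac{\sqrt{5 + X + h}}{5}$)
$R = \frac{2}{5} + \frac{\sqrt{209}}{5}$ ($R = \frac{2}{5} + \frac{\sqrt{5 + 222 - 18}}{5} = \frac{2}{5} + \frac{\sqrt{209}}{5} \approx 3.2914$)
$\sqrt{R + l{\left(G \right)}} = \sqrt{\left(\frac{2}{5} + \frac{\sqrt{209}}{5}\right) + \left(-3706 + \left(\frac{157}{2}\right)^{2} + 75 \cdot \frac{157}{2}\right)} = \sqrt{\left(\frac{2}{5} + \frac{\sqrt{209}}{5}\right) + \left(-3706 + \frac{24649}{4} + \frac{11775}{2}\right)} = \sqrt{\left(\frac{2}{5} + \frac{\sqrt{209}}{5}\right) + \frac{33375}{4}} = \sqrt{\frac{166883}{20} + \frac{\sqrt{209}}{5}}$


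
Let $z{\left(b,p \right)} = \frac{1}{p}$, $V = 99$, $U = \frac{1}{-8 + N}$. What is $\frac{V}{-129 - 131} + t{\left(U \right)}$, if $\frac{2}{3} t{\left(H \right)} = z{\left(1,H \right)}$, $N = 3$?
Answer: $- \frac{2049}{260} \approx -7.8808$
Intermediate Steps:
$U = - \frac{1}{5}$ ($U = \frac{1}{-8 + 3} = \frac{1}{-5} = - \frac{1}{5} \approx -0.2$)
$t{\left(H \right)} = \frac{3}{2 H}$
$\frac{V}{-129 - 131} + t{\left(U \right)} = \frac{1}{-129 - 131} \cdot 99 + \frac{3}{2 \left(- \frac{1}{5}\right)} = \frac{1}{-260} \cdot 99 + \frac{3}{2} \left(-5\right) = \left(- \frac{1}{260}\right) 99 - \frac{15}{2} = - \frac{99}{260} - \frac{15}{2} = - \frac{2049}{260}$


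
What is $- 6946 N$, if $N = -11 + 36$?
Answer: $-173650$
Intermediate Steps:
$N = 25$
$- 6946 N = \left(-6946\right) 25 = -173650$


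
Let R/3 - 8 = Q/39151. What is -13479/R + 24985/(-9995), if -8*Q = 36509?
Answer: -2825418211991/4935840845 ≈ -572.43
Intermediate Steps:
Q = -36509/8 (Q = -⅛*36509 = -36509/8 ≈ -4563.6)
R = 7407465/313208 (R = 24 + 3*(-36509/8/39151) = 24 + 3*(-36509/8*1/39151) = 24 + 3*(-36509/313208) = 24 - 109527/313208 = 7407465/313208 ≈ 23.650)
-13479/R + 24985/(-9995) = -13479/7407465/313208 + 24985/(-9995) = -13479*313208/7407465 + 24985*(-1/9995) = -1407243544/2469155 - 4997/1999 = -2825418211991/4935840845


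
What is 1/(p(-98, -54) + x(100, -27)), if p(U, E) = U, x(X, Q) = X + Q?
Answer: -1/25 ≈ -0.040000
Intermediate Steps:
x(X, Q) = Q + X
1/(p(-98, -54) + x(100, -27)) = 1/(-98 + (-27 + 100)) = 1/(-98 + 73) = 1/(-25) = -1/25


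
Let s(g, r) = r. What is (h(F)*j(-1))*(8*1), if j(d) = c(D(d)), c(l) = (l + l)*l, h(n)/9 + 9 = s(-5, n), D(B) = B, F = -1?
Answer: -1440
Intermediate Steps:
h(n) = -81 + 9*n
c(l) = 2*l² (c(l) = (2*l)*l = 2*l²)
j(d) = 2*d²
(h(F)*j(-1))*(8*1) = ((-81 + 9*(-1))*(2*(-1)²))*(8*1) = ((-81 - 9)*(2*1))*8 = -90*2*8 = -180*8 = -1440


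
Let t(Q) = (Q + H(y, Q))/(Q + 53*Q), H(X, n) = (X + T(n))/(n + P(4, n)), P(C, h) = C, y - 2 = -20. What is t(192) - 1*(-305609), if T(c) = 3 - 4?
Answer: 621036643565/2032128 ≈ 3.0561e+5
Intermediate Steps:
T(c) = -1
y = -18 (y = 2 - 20 = -18)
H(X, n) = (-1 + X)/(4 + n) (H(X, n) = (X - 1)/(n + 4) = (-1 + X)/(4 + n))
t(Q) = (Q - 19/(4 + Q))/(54*Q) (t(Q) = (Q + (-1 - 18)/(4 + Q))/(Q + 53*Q) = (Q - 19/(4 + Q))/((54*Q)) = (Q - 19/(4 + Q))*(1/(54*Q)) = (Q - 19/(4 + Q))/(54*Q))
t(192) - 1*(-305609) = (1/54)*(-19 + 192*(4 + 192))/(192*(4 + 192)) - 1*(-305609) = (1/54)*(1/192)*(-19 + 192*196)/196 + 305609 = (1/54)*(1/192)*(1/196)*(-19 + 37632) + 305609 = (1/54)*(1/192)*(1/196)*37613 + 305609 = 37613/2032128 + 305609 = 621036643565/2032128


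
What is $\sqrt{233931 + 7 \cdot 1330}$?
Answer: $\sqrt{243241} \approx 493.19$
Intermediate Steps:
$\sqrt{233931 + 7 \cdot 1330} = \sqrt{233931 + 9310} = \sqrt{243241}$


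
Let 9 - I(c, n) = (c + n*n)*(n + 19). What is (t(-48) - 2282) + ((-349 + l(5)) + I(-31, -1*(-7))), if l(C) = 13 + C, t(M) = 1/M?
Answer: -147457/48 ≈ -3072.0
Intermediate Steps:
I(c, n) = 9 - (19 + n)*(c + n²) (I(c, n) = 9 - (c + n*n)*(n + 19) = 9 - (c + n²)*(19 + n) = 9 - (19 + n)*(c + n²))
(t(-48) - 2282) + ((-349 + l(5)) + I(-31, -1*(-7))) = (1/(-48) - 2282) + ((-349 + (13 + 5)) + (9 - (-1*(-7))³ - 19*(-31) - 19*(-1*(-7))² - 1*(-31)*(-1*(-7)))) = (-1/48 - 2282) + ((-349 + 18) + (9 - 1*7³ + 589 - 19*7² - 1*(-31)*7)) = -109537/48 + (-331 + (9 - 1*343 + 589 - 19*49 + 217)) = -109537/48 + (-331 + (9 - 343 + 589 - 931 + 217)) = -109537/48 + (-331 - 459) = -109537/48 - 790 = -147457/48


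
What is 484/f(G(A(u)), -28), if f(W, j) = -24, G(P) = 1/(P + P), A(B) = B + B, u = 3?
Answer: -121/6 ≈ -20.167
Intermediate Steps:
A(B) = 2*B
G(P) = 1/(2*P)
484/f(G(A(u)), -28) = 484/(-24) = 484*(-1/24) = -121/6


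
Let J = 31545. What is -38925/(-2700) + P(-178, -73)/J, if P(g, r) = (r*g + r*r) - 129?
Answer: 1891871/126180 ≈ 14.993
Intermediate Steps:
P(g, r) = -129 + r² + g*r (P(g, r) = (g*r + r²) - 129 = (r² + g*r) - 129 = -129 + r² + g*r)
-38925/(-2700) + P(-178, -73)/J = -38925/(-2700) + (-129 + (-73)² - 178*(-73))/31545 = -38925*(-1/2700) + (-129 + 5329 + 12994)*(1/31545) = 173/12 + 18194*(1/31545) = 173/12 + 18194/31545 = 1891871/126180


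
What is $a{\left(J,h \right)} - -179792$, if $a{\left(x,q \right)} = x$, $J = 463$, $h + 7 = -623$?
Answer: $180255$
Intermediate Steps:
$h = -630$ ($h = -7 - 623 = -630$)
$a{\left(J,h \right)} - -179792 = 463 - -179792 = 463 + 179792 = 180255$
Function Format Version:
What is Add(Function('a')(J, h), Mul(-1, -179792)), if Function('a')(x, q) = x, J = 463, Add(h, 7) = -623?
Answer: 180255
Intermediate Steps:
h = -630 (h = Add(-7, -623) = -630)
Add(Function('a')(J, h), Mul(-1, -179792)) = Add(463, Mul(-1, -179792)) = Add(463, 179792) = 180255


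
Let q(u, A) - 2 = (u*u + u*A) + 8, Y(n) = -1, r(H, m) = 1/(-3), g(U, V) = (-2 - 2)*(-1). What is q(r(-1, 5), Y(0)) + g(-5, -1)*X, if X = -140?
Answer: -4946/9 ≈ -549.56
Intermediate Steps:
g(U, V) = 4 (g(U, V) = -4*(-1) = 4)
r(H, m) = -⅓ (r(H, m) = 1*(-⅓) = -⅓)
q(u, A) = 10 + u² + A*u (q(u, A) = 2 + ((u*u + u*A) + 8) = 2 + ((u² + A*u) + 8) = 2 + (8 + u² + A*u) = 10 + u² + A*u)
q(r(-1, 5), Y(0)) + g(-5, -1)*X = (10 + (-⅓)² - 1*(-⅓)) + 4*(-140) = (10 + ⅑ + ⅓) - 560 = 94/9 - 560 = -4946/9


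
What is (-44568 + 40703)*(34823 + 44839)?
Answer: -307893630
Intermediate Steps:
(-44568 + 40703)*(34823 + 44839) = -3865*79662 = -307893630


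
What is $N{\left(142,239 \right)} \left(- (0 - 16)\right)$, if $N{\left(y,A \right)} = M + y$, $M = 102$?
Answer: $3904$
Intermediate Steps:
$N{\left(y,A \right)} = 102 + y$
$N{\left(142,239 \right)} \left(- (0 - 16)\right) = \left(102 + 142\right) \left(- (0 - 16)\right) = 244 \left(- (0 - 16)\right) = 244 \left(\left(-1\right) \left(-16\right)\right) = 244 \cdot 16 = 3904$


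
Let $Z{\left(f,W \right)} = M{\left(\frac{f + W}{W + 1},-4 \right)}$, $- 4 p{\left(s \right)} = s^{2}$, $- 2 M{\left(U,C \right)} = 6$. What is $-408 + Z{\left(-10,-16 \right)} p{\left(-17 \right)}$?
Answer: $- \frac{765}{4} \approx -191.25$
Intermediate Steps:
$M{\left(U,C \right)} = -3$ ($M{\left(U,C \right)} = \left(- \frac{1}{2}\right) 6 = -3$)
$p{\left(s \right)} = - \frac{s^{2}}{4}$
$Z{\left(f,W \right)} = -3$
$-408 + Z{\left(-10,-16 \right)} p{\left(-17 \right)} = -408 - 3 \left(- \frac{\left(-17\right)^{2}}{4}\right) = -408 - 3 \left(\left(- \frac{1}{4}\right) 289\right) = -408 - - \frac{867}{4} = -408 + \frac{867}{4} = - \frac{765}{4}$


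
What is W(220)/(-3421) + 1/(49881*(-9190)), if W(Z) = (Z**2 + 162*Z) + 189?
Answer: -38611111826731/1568208260190 ≈ -24.621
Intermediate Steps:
W(Z) = 189 + Z**2 + 162*Z
W(220)/(-3421) + 1/(49881*(-9190)) = (189 + 220**2 + 162*220)/(-3421) + 1/(49881*(-9190)) = (189 + 48400 + 35640)*(-1/3421) + (1/49881)*(-1/9190) = 84229*(-1/3421) - 1/458406390 = -84229/3421 - 1/458406390 = -38611111826731/1568208260190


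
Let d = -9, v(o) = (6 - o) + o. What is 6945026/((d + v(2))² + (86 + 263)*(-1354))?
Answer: -6945026/472537 ≈ -14.697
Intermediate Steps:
v(o) = 6
6945026/((d + v(2))² + (86 + 263)*(-1354)) = 6945026/((-9 + 6)² + (86 + 263)*(-1354)) = 6945026/((-3)² + 349*(-1354)) = 6945026/(9 - 472546) = 6945026/(-472537) = 6945026*(-1/472537) = -6945026/472537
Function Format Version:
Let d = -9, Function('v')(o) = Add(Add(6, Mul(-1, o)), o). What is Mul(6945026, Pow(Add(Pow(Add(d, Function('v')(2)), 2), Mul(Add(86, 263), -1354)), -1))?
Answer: Rational(-6945026, 472537) ≈ -14.697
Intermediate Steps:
Function('v')(o) = 6
Mul(6945026, Pow(Add(Pow(Add(d, Function('v')(2)), 2), Mul(Add(86, 263), -1354)), -1)) = Mul(6945026, Pow(Add(Pow(Add(-9, 6), 2), Mul(Add(86, 263), -1354)), -1)) = Mul(6945026, Pow(Add(Pow(-3, 2), Mul(349, -1354)), -1)) = Mul(6945026, Pow(Add(9, -472546), -1)) = Mul(6945026, Pow(-472537, -1)) = Mul(6945026, Rational(-1, 472537)) = Rational(-6945026, 472537)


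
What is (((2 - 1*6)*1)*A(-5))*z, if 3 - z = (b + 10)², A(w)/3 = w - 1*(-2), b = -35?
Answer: -22392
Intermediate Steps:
A(w) = 6 + 3*w (A(w) = 3*(w - 1*(-2)) = 3*(w + 2) = 3*(2 + w) = 6 + 3*w)
z = -622 (z = 3 - (-35 + 10)² = 3 - 1*(-25)² = 3 - 1*625 = 3 - 625 = -622)
(((2 - 1*6)*1)*A(-5))*z = (((2 - 1*6)*1)*(6 + 3*(-5)))*(-622) = (((2 - 6)*1)*(6 - 15))*(-622) = (-4*1*(-9))*(-622) = -4*(-9)*(-622) = 36*(-622) = -22392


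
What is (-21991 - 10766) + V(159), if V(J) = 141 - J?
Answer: -32775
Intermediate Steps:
(-21991 - 10766) + V(159) = (-21991 - 10766) + (141 - 1*159) = -32757 + (141 - 159) = -32757 - 18 = -32775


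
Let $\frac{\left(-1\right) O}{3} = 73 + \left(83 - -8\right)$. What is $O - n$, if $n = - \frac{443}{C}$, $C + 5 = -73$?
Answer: $- \frac{38819}{78} \approx -497.68$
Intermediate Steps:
$C = -78$ ($C = -5 - 73 = -78$)
$n = \frac{443}{78}$ ($n = - \frac{443}{-78} = \left(-443\right) \left(- \frac{1}{78}\right) = \frac{443}{78} \approx 5.6795$)
$O = -492$ ($O = - 3 \left(73 + \left(83 - -8\right)\right) = - 3 \left(73 + \left(83 + 8\right)\right) = - 3 \left(73 + 91\right) = \left(-3\right) 164 = -492$)
$O - n = -492 - \frac{443}{78} = - \frac{38819}{78}$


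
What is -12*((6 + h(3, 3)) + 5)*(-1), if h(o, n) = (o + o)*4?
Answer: 420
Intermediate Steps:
h(o, n) = 8*o (h(o, n) = (2*o)*4 = 8*o)
-12*((6 + h(3, 3)) + 5)*(-1) = -12*((6 + 8*3) + 5)*(-1) = -12*((6 + 24) + 5)*(-1) = -12*(30 + 5)*(-1) = -12*35*(-1) = -420*(-1) = -1*(-420) = 420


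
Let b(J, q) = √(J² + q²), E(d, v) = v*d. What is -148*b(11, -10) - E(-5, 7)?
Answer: 35 - 148*√221 ≈ -2165.2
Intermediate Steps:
E(d, v) = d*v
-148*b(11, -10) - E(-5, 7) = -148*√(11² + (-10)²) - (-5)*7 = -148*√(121 + 100) - 1*(-35) = -148*√221 + 35 = 35 - 148*√221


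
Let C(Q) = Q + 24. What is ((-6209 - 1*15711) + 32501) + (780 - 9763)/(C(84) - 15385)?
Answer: 161654920/15277 ≈ 10582.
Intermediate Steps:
C(Q) = 24 + Q
((-6209 - 1*15711) + 32501) + (780 - 9763)/(C(84) - 15385) = ((-6209 - 1*15711) + 32501) + (780 - 9763)/((24 + 84) - 15385) = ((-6209 - 15711) + 32501) - 8983/(108 - 15385) = (-21920 + 32501) - 8983/(-15277) = 10581 - 8983*(-1/15277) = 10581 + 8983/15277 = 161654920/15277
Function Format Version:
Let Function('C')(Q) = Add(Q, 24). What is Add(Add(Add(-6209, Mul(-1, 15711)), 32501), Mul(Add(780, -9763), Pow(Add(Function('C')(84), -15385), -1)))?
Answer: Rational(161654920, 15277) ≈ 10582.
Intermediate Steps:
Function('C')(Q) = Add(24, Q)
Add(Add(Add(-6209, Mul(-1, 15711)), 32501), Mul(Add(780, -9763), Pow(Add(Function('C')(84), -15385), -1))) = Add(Add(Add(-6209, Mul(-1, 15711)), 32501), Mul(Add(780, -9763), Pow(Add(Add(24, 84), -15385), -1))) = Add(Add(Add(-6209, -15711), 32501), Mul(-8983, Pow(Add(108, -15385), -1))) = Add(Add(-21920, 32501), Mul(-8983, Pow(-15277, -1))) = Add(10581, Mul(-8983, Rational(-1, 15277))) = Add(10581, Rational(8983, 15277)) = Rational(161654920, 15277)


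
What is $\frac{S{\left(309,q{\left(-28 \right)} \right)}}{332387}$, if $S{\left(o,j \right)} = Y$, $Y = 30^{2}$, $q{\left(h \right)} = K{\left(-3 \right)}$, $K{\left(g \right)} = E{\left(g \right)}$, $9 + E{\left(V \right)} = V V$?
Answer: $\frac{900}{332387} \approx 0.0027077$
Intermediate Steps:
$E{\left(V \right)} = -9 + V^{2}$ ($E{\left(V \right)} = -9 + V V = -9 + V^{2}$)
$K{\left(g \right)} = -9 + g^{2}$
$q{\left(h \right)} = 0$ ($q{\left(h \right)} = -9 + \left(-3\right)^{2} = -9 + 9 = 0$)
$Y = 900$
$S{\left(o,j \right)} = 900$
$\frac{S{\left(309,q{\left(-28 \right)} \right)}}{332387} = \frac{900}{332387}$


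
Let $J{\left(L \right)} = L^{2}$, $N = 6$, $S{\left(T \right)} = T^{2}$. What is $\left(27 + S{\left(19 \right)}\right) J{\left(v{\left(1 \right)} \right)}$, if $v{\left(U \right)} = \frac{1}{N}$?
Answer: $\frac{97}{9} \approx 10.778$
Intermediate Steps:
$v{\left(U \right)} = \frac{1}{6}$
$\left(27 + S{\left(19 \right)}\right) J{\left(v{\left(1 \right)} \right)} = \frac{27 + 19^{2}}{36} = \left(27 + 361\right) \frac{1}{36} = 388 \cdot \frac{1}{36} = \frac{97}{9}$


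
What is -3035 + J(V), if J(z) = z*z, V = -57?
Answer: 214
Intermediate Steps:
J(z) = z²
-3035 + J(V) = -3035 + (-57)² = -3035 + 3249 = 214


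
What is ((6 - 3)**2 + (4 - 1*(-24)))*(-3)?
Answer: -111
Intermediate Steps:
((6 - 3)**2 + (4 - 1*(-24)))*(-3) = (3**2 + (4 + 24))*(-3) = (9 + 28)*(-3) = 37*(-3) = -111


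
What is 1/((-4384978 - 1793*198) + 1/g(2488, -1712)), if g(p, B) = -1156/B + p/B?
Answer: -333/1578417764 ≈ -2.1097e-7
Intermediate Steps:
1/((-4384978 - 1793*198) + 1/g(2488, -1712)) = 1/((-4384978 - 1793*198) + 1/((-1156 + 2488)/(-1712))) = 1/((-4384978 - 355014) + 1/(-1/1712*1332)) = 1/(-4739992 + 1/(-333/428)) = 1/(-4739992 - 428/333) = 1/(-1578417764/333) = -333/1578417764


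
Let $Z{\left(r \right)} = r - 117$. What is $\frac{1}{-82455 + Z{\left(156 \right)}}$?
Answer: $- \frac{1}{82416} \approx -1.2134 \cdot 10^{-5}$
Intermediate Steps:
$Z{\left(r \right)} = -117 + r$ ($Z{\left(r \right)} = r - 117 = -117 + r$)
$\frac{1}{-82455 + Z{\left(156 \right)}} = \frac{1}{-82455 + \left(-117 + 156\right)} = \frac{1}{-82455 + 39} = \frac{1}{-82416} = - \frac{1}{82416}$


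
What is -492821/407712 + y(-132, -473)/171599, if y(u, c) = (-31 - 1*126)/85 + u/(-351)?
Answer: -280343551572001/231927250482720 ≈ -1.2088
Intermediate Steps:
y(u, c) = -157/85 - u/351 (y(u, c) = (-31 - 126)*(1/85) + u*(-1/351) = -157*1/85 - u/351 = -157/85 - u/351)
-492821/407712 + y(-132, -473)/171599 = -492821/407712 + (-157/85 - 1/351*(-132))/171599 = -492821*1/407712 + (-157/85 + 44/117)*(1/171599) = -492821/407712 - 14629/9945*1/171599 = -492821/407712 - 14629/1706552055 = -280343551572001/231927250482720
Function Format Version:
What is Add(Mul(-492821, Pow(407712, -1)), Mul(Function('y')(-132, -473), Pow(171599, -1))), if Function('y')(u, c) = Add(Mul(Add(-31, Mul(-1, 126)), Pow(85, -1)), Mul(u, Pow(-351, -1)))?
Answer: Rational(-280343551572001, 231927250482720) ≈ -1.2088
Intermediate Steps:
Function('y')(u, c) = Add(Rational(-157, 85), Mul(Rational(-1, 351), u)) (Function('y')(u, c) = Add(Mul(Add(-31, -126), Rational(1, 85)), Mul(u, Rational(-1, 351))) = Add(Mul(-157, Rational(1, 85)), Mul(Rational(-1, 351), u)) = Add(Rational(-157, 85), Mul(Rational(-1, 351), u)))
Add(Mul(-492821, Pow(407712, -1)), Mul(Function('y')(-132, -473), Pow(171599, -1))) = Add(Mul(-492821, Pow(407712, -1)), Mul(Add(Rational(-157, 85), Mul(Rational(-1, 351), -132)), Pow(171599, -1))) = Add(Mul(-492821, Rational(1, 407712)), Mul(Add(Rational(-157, 85), Rational(44, 117)), Rational(1, 171599))) = Add(Rational(-492821, 407712), Mul(Rational(-14629, 9945), Rational(1, 171599))) = Add(Rational(-492821, 407712), Rational(-14629, 1706552055)) = Rational(-280343551572001, 231927250482720)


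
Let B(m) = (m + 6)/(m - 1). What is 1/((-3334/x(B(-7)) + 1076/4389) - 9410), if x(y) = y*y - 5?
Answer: -127281/1112545982 ≈ -0.00011441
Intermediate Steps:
B(m) = (6 + m)/(-1 + m)
x(y) = -5 + y² (x(y) = y² - 5 = -5 + y²)
1/((-3334/x(B(-7)) + 1076/4389) - 9410) = 1/((-3334/(-5 + ((6 - 7)/(-1 - 7))²) + 1076/4389) - 9410) = 1/((-3334/(-5 + (-1/(-8))²) + 1076*(1/4389)) - 9410) = 1/((-3334/(-5 + (-⅛*(-1))²) + 1076/4389) - 9410) = 1/((-3334/(-5 + (⅛)²) + 1076/4389) - 9410) = 1/((-3334/(-5 + 1/64) + 1076/4389) - 9410) = 1/((-3334/(-319/64) + 1076/4389) - 9410) = 1/((-3334*(-64/319) + 1076/4389) - 9410) = 1/((213376/319 + 1076/4389) - 9410) = 1/(85168228/127281 - 9410) = 1/(-1112545982/127281) = -127281/1112545982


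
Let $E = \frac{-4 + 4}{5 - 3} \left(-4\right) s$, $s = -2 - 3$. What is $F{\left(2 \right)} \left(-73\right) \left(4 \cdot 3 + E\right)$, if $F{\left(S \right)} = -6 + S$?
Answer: $3504$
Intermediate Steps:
$s = -5$
$E = 0$ ($E = \frac{-4 + 4}{5 - 3} \left(-4\right) \left(-5\right) = \frac{0}{2} \left(-4\right) \left(-5\right) = 0 \cdot \frac{1}{2} \left(-4\right) \left(-5\right) = 0 \left(-4\right) \left(-5\right) = 0 \left(-5\right) = 0$)
$F{\left(2 \right)} \left(-73\right) \left(4 \cdot 3 + E\right) = \left(-6 + 2\right) \left(-73\right) \left(4 \cdot 3 + 0\right) = \left(-4\right) \left(-73\right) \left(12 + 0\right) = 292 \cdot 12 = 3504$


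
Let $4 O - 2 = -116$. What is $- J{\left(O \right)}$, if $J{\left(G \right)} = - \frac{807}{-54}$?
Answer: $- \frac{269}{18} \approx -14.944$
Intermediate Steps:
$O = - \frac{57}{2}$ ($O = \frac{1}{2} + \frac{1}{4} \left(-116\right) = \frac{1}{2} - 29 = - \frac{57}{2} \approx -28.5$)
$J{\left(G \right)} = \frac{269}{18}$ ($J{\left(G \right)} = \left(-807\right) \left(- \frac{1}{54}\right) = \frac{269}{18}$)
$- J{\left(O \right)} = \left(-1\right) \frac{269}{18} = - \frac{269}{18}$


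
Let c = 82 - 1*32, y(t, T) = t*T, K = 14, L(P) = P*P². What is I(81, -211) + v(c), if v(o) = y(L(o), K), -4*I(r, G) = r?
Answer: 6999919/4 ≈ 1.7500e+6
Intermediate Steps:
L(P) = P³
I(r, G) = -r/4
y(t, T) = T*t
c = 50 (c = 82 - 32 = 50)
v(o) = 14*o³
I(81, -211) + v(c) = -¼*81 + 14*50³ = -81/4 + 14*125000 = -81/4 + 1750000 = 6999919/4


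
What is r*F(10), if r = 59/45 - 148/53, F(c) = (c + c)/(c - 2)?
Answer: -3533/954 ≈ -3.7034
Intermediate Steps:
F(c) = 2*c/(-2 + c) (F(c) = (2*c)/(-2 + c) = 2*c/(-2 + c))
r = -3533/2385 (r = 59*(1/45) - 148*1/53 = 59/45 - 148/53 = -3533/2385 ≈ -1.4813)
r*F(10) = -7066*10/(2385*(-2 + 10)) = -7066*10/(2385*8) = -3533/2385*5/2 = -3533/954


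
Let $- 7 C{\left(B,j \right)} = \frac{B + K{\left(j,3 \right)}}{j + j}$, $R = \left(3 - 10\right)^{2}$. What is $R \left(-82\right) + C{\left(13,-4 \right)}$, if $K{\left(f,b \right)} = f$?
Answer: $- \frac{224999}{56} \approx -4017.8$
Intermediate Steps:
$R = 49$ ($R = \left(3 - 10\right)^{2} = \left(-7\right)^{2} = 49$)
$C{\left(B,j \right)} = - \frac{B + j}{14 j}$ ($C{\left(B,j \right)} = - \frac{\left(B + j\right) \frac{1}{j + j}}{7} = - \frac{\left(B + j\right) \frac{1}{2 j}}{7} = - \frac{\frac{1}{2} \frac{1}{j} \left(B + j\right)}{7} = - \frac{B + j}{14 j}$)
$R \left(-82\right) + C{\left(13,-4 \right)} = 49 \left(-82\right) + \frac{\left(-1\right) 13 - -4}{14 \left(-4\right)} = -4018 + \frac{1}{14} \left(- \frac{1}{4}\right) \left(-13 + 4\right) = -4018 + \frac{1}{14} \left(- \frac{1}{4}\right) \left(-9\right) = -4018 + \frac{9}{56} = - \frac{224999}{56}$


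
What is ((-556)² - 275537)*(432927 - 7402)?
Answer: 14297214475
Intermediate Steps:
((-556)² - 275537)*(432927 - 7402) = (309136 - 275537)*425525 = 33599*425525 = 14297214475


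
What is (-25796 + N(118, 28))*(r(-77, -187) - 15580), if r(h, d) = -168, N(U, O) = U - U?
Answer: 406235408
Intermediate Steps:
N(U, O) = 0
(-25796 + N(118, 28))*(r(-77, -187) - 15580) = (-25796 + 0)*(-168 - 15580) = -25796*(-15748) = 406235408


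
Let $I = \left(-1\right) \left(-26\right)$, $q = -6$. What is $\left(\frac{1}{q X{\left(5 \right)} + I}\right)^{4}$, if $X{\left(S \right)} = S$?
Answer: $\frac{1}{256} \approx 0.0039063$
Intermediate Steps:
$I = 26$
$\left(\frac{1}{q X{\left(5 \right)} + I}\right)^{4} = \left(\frac{1}{\left(-6\right) 5 + 26}\right)^{4} = \left(\frac{1}{-30 + 26}\right)^{4} = \left(\frac{1}{-4}\right)^{4} = \left(- \frac{1}{4}\right)^{4} = \frac{1}{256}$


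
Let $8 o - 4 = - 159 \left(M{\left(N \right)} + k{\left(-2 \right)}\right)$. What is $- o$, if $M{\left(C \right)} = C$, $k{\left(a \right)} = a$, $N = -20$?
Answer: $- \frac{1751}{4} \approx -437.75$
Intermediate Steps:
$o = \frac{1751}{4}$ ($o = \frac{1}{2} + \frac{\left(-159\right) \left(-20 - 2\right)}{8} = \frac{1}{2} + \frac{\left(-159\right) \left(-22\right)}{8} = \frac{1}{2} + \frac{1}{8} \cdot 3498 = \frac{1}{2} + \frac{1749}{4} = \frac{1751}{4} \approx 437.75$)
$- o = \left(-1\right) \frac{1751}{4} = - \frac{1751}{4}$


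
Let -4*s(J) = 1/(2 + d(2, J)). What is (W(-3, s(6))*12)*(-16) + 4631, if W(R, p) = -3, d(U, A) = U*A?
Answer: 5207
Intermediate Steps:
d(U, A) = A*U
s(J) = -1/(4*(2 + 2*J)) (s(J) = -1/(4*(2 + J*2)) = -1/(4*(2 + 2*J)))
(W(-3, s(6))*12)*(-16) + 4631 = -3*12*(-16) + 4631 = -36*(-16) + 4631 = 576 + 4631 = 5207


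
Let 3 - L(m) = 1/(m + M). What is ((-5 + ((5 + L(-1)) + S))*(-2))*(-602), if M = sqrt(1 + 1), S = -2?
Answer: -1204*sqrt(2) ≈ -1702.7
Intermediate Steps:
M = sqrt(2) ≈ 1.4142
L(m) = 3 - 1/(m + sqrt(2))
((-5 + ((5 + L(-1)) + S))*(-2))*(-602) = ((-5 + ((5 + (-1 + 3*(-1) + 3*sqrt(2))/(-1 + sqrt(2))) - 2))*(-2))*(-602) = ((-5 + ((5 + (-1 - 3 + 3*sqrt(2))/(-1 + sqrt(2))) - 2))*(-2))*(-602) = ((-5 + ((5 + (-4 + 3*sqrt(2))/(-1 + sqrt(2))) - 2))*(-2))*(-602) = ((-5 + (3 + (-4 + 3*sqrt(2))/(-1 + sqrt(2))))*(-2))*(-602) = ((-2 + (-4 + 3*sqrt(2))/(-1 + sqrt(2)))*(-2))*(-602) = (4 - 2*(-4 + 3*sqrt(2))/(-1 + sqrt(2)))*(-602) = -2408 + 1204*(-4 + 3*sqrt(2))/(-1 + sqrt(2))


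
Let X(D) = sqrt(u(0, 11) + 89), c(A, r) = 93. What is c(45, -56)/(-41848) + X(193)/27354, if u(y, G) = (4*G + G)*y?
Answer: -93/41848 + sqrt(89)/27354 ≈ -0.0018774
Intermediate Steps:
u(y, G) = 5*G*y (u(y, G) = (5*G)*y = 5*G*y)
X(D) = sqrt(89) (X(D) = sqrt(5*11*0 + 89) = sqrt(0 + 89) = sqrt(89))
c(45, -56)/(-41848) + X(193)/27354 = 93/(-41848) + sqrt(89)/27354 = 93*(-1/41848) + sqrt(89)*(1/27354) = -93/41848 + sqrt(89)/27354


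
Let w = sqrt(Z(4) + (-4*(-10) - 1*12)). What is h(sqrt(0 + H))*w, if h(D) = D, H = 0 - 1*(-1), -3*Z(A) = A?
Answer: 4*sqrt(15)/3 ≈ 5.1640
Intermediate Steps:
Z(A) = -A/3
H = 1 (H = 0 + 1 = 1)
w = 4*sqrt(15)/3 (w = sqrt(-1/3*4 + (-4*(-10) - 1*12)) = sqrt(-4/3 + (40 - 12)) = sqrt(-4/3 + 28) = sqrt(80/3) = 4*sqrt(15)/3 ≈ 5.1640)
h(sqrt(0 + H))*w = sqrt(0 + 1)*(4*sqrt(15)/3) = sqrt(1)*(4*sqrt(15)/3) = 1*(4*sqrt(15)/3) = 4*sqrt(15)/3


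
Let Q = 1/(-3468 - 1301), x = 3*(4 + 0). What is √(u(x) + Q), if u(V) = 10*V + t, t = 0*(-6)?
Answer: √2729198551/4769 ≈ 10.954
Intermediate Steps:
t = 0
x = 12 (x = 3*4 = 12)
u(V) = 10*V (u(V) = 10*V + 0 = 10*V)
Q = -1/4769 (Q = 1/(-4769) = -1/4769 ≈ -0.00020969)
√(u(x) + Q) = √(10*12 - 1/4769) = √(120 - 1/4769) = √(572279/4769) = √2729198551/4769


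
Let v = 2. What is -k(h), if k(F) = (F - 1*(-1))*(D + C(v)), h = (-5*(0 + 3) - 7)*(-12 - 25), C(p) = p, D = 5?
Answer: -5705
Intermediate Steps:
h = 814 (h = (-5*3 - 7)*(-37) = (-15 - 7)*(-37) = -22*(-37) = 814)
k(F) = 7 + 7*F (k(F) = (F - 1*(-1))*(5 + 2) = (F + 1)*7 = (1 + F)*7 = 7 + 7*F)
-k(h) = -(7 + 7*814) = -(7 + 5698) = -1*5705 = -5705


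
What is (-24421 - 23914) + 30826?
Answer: -17509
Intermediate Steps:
(-24421 - 23914) + 30826 = -48335 + 30826 = -17509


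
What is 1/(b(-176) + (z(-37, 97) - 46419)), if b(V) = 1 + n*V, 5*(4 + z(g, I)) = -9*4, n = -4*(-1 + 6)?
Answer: -5/214546 ≈ -2.3305e-5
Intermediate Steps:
n = -20 (n = -4*5 = -20)
z(g, I) = -56/5 (z(g, I) = -4 + (-9*4)/5 = -4 + (1/5)*(-36) = -4 - 36/5 = -56/5)
b(V) = 1 - 20*V
1/(b(-176) + (z(-37, 97) - 46419)) = 1/((1 - 20*(-176)) + (-56/5 - 46419)) = 1/((1 + 3520) - 232151/5) = 1/(3521 - 232151/5) = 1/(-214546/5) = -5/214546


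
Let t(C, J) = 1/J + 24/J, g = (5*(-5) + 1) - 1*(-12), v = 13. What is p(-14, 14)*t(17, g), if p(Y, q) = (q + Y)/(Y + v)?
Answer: 0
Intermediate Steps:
p(Y, q) = (Y + q)/(13 + Y) (p(Y, q) = (q + Y)/(Y + 13) = (Y + q)/(13 + Y))
g = -12 (g = (-25 + 1) + 12 = -24 + 12 = -12)
t(C, J) = 25/J (t(C, J) = 1/J + 24/J = 25/J)
p(-14, 14)*t(17, g) = ((-14 + 14)/(13 - 14))*(25/(-12)) = (0/(-1))*(25*(-1/12)) = -1*0*(-25/12) = 0*(-25/12) = 0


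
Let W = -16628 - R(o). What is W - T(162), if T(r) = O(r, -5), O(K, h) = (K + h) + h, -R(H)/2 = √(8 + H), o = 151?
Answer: -16780 + 2*√159 ≈ -16755.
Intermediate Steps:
R(H) = -2*√(8 + H)
O(K, h) = K + 2*h
T(r) = -10 + r (T(r) = r + 2*(-5) = r - 10 = -10 + r)
W = -16628 + 2*√159 (W = -16628 - (-2)*√(8 + 151) = -16628 - (-2)*√159 = -16628 + 2*√159 ≈ -16603.)
W - T(162) = (-16628 + 2*√159) - (-10 + 162) = (-16628 + 2*√159) - 1*152 = (-16628 + 2*√159) - 152 = -16780 + 2*√159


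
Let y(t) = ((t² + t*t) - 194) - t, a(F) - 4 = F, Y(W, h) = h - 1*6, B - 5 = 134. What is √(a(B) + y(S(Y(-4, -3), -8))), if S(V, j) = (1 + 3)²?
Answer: √445 ≈ 21.095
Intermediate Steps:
B = 139 (B = 5 + 134 = 139)
Y(W, h) = -6 + h (Y(W, h) = h - 6 = -6 + h)
S(V, j) = 16 (S(V, j) = 4² = 16)
a(F) = 4 + F
y(t) = -194 - t + 2*t² (y(t) = ((t² + t²) - 194) - t = (2*t² - 194) - t = (-194 + 2*t²) - t = -194 - t + 2*t²)
√(a(B) + y(S(Y(-4, -3), -8))) = √((4 + 139) + (-194 - 1*16 + 2*16²)) = √(143 + (-194 - 16 + 2*256)) = √(143 + (-194 - 16 + 512)) = √(143 + 302) = √445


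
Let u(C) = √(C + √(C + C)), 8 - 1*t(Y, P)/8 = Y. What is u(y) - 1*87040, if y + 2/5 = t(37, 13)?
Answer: -87040 + √(-5810 + 10*I*√2905)/5 ≈ -87039.0 + 15.261*I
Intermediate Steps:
t(Y, P) = 64 - 8*Y
y = -1162/5 (y = -⅖ + (64 - 8*37) = -⅖ + (64 - 296) = -⅖ - 232 = -1162/5 ≈ -232.40)
u(C) = √(C + √2*√C) (u(C) = √(C + √(2*C)) = √(C + √2*√C))
u(y) - 1*87040 = √(-1162/5 + √2*√(-1162/5)) - 1*87040 = √(-1162/5 + √2*(I*√5810/5)) - 87040 = √(-1162/5 + 2*I*√2905/5) - 87040 = -87040 + √(-1162/5 + 2*I*√2905/5)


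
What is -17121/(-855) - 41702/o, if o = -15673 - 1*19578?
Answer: 213062527/10046535 ≈ 21.208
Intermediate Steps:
o = -35251 (o = -15673 - 19578 = -35251)
-17121/(-855) - 41702/o = -17121/(-855) - 41702/(-35251) = -17121*(-1/855) - 41702*(-1/35251) = 5707/285 + 41702/35251 = 213062527/10046535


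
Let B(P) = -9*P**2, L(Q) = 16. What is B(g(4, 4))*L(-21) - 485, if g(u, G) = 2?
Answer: -1061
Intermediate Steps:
B(g(4, 4))*L(-21) - 485 = -9*2**2*16 - 485 = -9*4*16 - 485 = -36*16 - 485 = -576 - 485 = -1061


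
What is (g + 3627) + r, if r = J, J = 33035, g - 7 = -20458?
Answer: 16211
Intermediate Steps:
g = -20451 (g = 7 - 20458 = -20451)
r = 33035
(g + 3627) + r = (-20451 + 3627) + 33035 = -16824 + 33035 = 16211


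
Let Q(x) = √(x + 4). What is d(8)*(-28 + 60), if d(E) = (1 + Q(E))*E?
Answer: 256 + 512*√3 ≈ 1142.8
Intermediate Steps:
Q(x) = √(4 + x)
d(E) = E*(1 + √(4 + E)) (d(E) = (1 + √(4 + E))*E = E*(1 + √(4 + E)))
d(8)*(-28 + 60) = (8*(1 + √(4 + 8)))*(-28 + 60) = (8*(1 + √12))*32 = (8*(1 + 2*√3))*32 = (8 + 16*√3)*32 = 256 + 512*√3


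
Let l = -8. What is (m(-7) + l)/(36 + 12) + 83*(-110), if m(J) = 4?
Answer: -109561/12 ≈ -9130.1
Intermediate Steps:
(m(-7) + l)/(36 + 12) + 83*(-110) = (4 - 8)/(36 + 12) + 83*(-110) = -4/48 - 9130 = -4*1/48 - 9130 = -1/12 - 9130 = -109561/12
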